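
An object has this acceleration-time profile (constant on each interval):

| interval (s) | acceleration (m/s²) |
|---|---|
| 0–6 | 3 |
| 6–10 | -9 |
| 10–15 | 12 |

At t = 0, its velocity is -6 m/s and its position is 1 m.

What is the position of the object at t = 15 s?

25 m

On each constant-a segment, Δv = aΔt and Δx = v₀Δt + ½aΔt²; chain segment to segment.
0–6 s: v starts -6 m/s; Δx = -6·6 + ½·3·6² = 18 m; v ends 12 m/s.
6–10 s: v starts 12 m/s; Δx = 12·4 + ½·-9·4² = -24 m; v ends -24 m/s.
10–15 s: v starts -24 m/s; Δx = -24·5 + ½·12·5² = 30 m; v ends 36 m/s.
x(15) = 1 + Σ Δx = 25 m.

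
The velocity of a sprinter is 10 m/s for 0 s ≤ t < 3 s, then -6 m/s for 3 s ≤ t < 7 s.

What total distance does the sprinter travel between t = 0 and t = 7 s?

Distance (not displacement) is the total path length: add the absolute areas under v-t.
0–3 s: |10| × 3 = 30 m
3–7 s: |-6| × 4 = 24 m
Total distance = 54 m

54 m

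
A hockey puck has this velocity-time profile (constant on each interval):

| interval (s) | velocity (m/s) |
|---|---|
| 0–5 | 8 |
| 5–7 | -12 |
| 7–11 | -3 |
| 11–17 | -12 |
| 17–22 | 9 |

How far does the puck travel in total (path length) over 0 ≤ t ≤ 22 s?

193 m

Total distance travelled is ∫|v| dt — sum the magnitudes of each area piece.
0–5 s: |8| × 5 = 40 m
5–7 s: |-12| × 2 = 24 m
7–11 s: |-3| × 4 = 12 m
11–17 s: |-12| × 6 = 72 m
17–22 s: |9| × 5 = 45 m
Total distance = 193 m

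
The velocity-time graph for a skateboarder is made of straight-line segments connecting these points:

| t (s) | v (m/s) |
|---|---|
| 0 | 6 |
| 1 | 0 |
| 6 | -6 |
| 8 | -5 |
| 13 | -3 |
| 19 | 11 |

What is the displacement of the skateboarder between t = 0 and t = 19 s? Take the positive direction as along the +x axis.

Displacement is the signed area under the v-t curve.
0–1 s: ½(6 + 0)(1) = 3 m
1–6 s: ½(0 + -6)(5) = -15 m
6–8 s: ½(-6 + -5)(2) = -11 m
8–13 s: ½(-5 + -3)(5) = -20 m
13–19 s: ½(-3 + 11)(6) = 24 m
Net displacement = -19 m

-19 m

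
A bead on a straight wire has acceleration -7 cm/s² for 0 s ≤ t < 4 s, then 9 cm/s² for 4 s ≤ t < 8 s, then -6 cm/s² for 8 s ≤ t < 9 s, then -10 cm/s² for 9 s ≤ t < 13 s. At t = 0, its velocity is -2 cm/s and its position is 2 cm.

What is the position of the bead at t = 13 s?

On each constant-a segment, Δv = aΔt and Δx = v₀Δt + ½aΔt²; chain segment to segment.
0–4 s: v starts -2 cm/s; Δx = -2·4 + ½·-7·4² = -64 cm; v ends -30 cm/s.
4–8 s: v starts -30 cm/s; Δx = -30·4 + ½·9·4² = -48 cm; v ends 6 cm/s.
8–9 s: v starts 6 cm/s; Δx = 6·1 + ½·-6·1² = 3 cm; v ends 0 cm/s.
9–13 s: v starts 0 cm/s; Δx = 0·4 + ½·-10·4² = -80 cm; v ends -40 cm/s.
x(13) = 2 + Σ Δx = -187 cm.

-187 cm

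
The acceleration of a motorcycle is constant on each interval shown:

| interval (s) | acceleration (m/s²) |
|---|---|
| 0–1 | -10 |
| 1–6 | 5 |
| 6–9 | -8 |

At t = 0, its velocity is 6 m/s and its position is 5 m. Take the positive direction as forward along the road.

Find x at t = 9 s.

75.5 m

On each constant-a segment, Δv = aΔt and Δx = v₀Δt + ½aΔt²; chain segment to segment.
0–1 s: v starts 6 m/s; Δx = 6·1 + ½·-10·1² = 1 m; v ends -4 m/s.
1–6 s: v starts -4 m/s; Δx = -4·5 + ½·5·5² = 42.5 m; v ends 21 m/s.
6–9 s: v starts 21 m/s; Δx = 21·3 + ½·-8·3² = 27 m; v ends -3 m/s.
x(9) = 5 + Σ Δx = 75.5 m.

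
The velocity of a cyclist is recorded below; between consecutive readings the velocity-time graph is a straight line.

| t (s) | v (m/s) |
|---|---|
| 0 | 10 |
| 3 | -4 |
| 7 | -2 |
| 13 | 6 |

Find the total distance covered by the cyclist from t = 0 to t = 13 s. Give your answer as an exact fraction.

276/7 m

Distance (not displacement) is the total path length: add the absolute areas under v-t.
0–3 s: v = 0 at t = 15/7 s; triangle areas 75/7 + 12/7 = 87/7 m
3–7 s: |½(-4 + -2)(4)| = 12 m
7–13 s: v = 0 at t = 8.5 s; triangle areas 1.5 + 13.5 = 15 m
Total distance = 276/7 m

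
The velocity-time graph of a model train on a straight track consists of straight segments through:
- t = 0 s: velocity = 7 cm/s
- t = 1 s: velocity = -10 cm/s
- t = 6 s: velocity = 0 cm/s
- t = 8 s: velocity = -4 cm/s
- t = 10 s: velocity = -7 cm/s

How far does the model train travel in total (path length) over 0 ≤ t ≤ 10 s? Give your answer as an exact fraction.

Distance (not displacement) is the total path length: add the absolute areas under v-t.
0–1 s: v = 0 at t = 7/17 s; triangle areas 49/34 + 50/17 = 149/34 cm
1–6 s: |½(-10 + 0)(5)| = 25 cm
6–8 s: |½(0 + -4)(2)| = 4 cm
8–10 s: |½(-4 + -7)(2)| = 11 cm
Total distance = 1509/34 cm

1509/34 cm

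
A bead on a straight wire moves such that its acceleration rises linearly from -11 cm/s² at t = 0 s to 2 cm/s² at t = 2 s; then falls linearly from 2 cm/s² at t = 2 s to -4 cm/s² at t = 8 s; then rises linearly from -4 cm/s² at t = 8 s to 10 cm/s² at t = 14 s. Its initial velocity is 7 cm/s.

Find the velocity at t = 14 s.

10 cm/s

Δv equals the area under the a-t graph; then v = v₀ + Δv.
0–2 s: ½(-11 + 2)(2) = -9 cm/s
2–8 s: ½(2 + -4)(6) = -6 cm/s
8–14 s: ½(-4 + 10)(6) = 18 cm/s
Δv = 3 cm/s, so v(14) = 7 + (3) = 10 cm/s.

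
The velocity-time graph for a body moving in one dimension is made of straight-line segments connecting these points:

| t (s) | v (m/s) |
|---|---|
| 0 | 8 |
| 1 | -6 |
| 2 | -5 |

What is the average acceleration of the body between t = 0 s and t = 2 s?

Average acceleration = Δv/Δt = (-5 − 8)/(2 − 0) = -6.5 m/s².

-6.5 m/s²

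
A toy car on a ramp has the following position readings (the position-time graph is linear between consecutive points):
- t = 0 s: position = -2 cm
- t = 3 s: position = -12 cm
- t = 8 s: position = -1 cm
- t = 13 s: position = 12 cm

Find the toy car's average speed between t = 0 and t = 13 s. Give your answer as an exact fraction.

Average speed = (total path length)/(elapsed time); on a piecewise-linear x-t graph the path length is Σ|Δx|.
0–3 s: |Δx| = |-12 − -2| = 10 cm
3–8 s: |Δx| = |-1 − -12| = 11 cm
8–13 s: |Δx| = |12 − -1| = 13 cm
Total path = 34 cm; average speed = 34/13 = 34/13 cm/s.

34/13 cm/s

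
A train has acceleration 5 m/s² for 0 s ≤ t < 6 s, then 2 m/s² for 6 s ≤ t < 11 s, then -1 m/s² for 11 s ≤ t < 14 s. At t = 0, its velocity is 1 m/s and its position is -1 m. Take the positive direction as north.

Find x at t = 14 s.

On each constant-a segment, Δv = aΔt and Δx = v₀Δt + ½aΔt²; chain segment to segment.
0–6 s: v starts 1 m/s; Δx = 1·6 + ½·5·6² = 96 m; v ends 31 m/s.
6–11 s: v starts 31 m/s; Δx = 31·5 + ½·2·5² = 180 m; v ends 41 m/s.
11–14 s: v starts 41 m/s; Δx = 41·3 + ½·-1·3² = 118.5 m; v ends 38 m/s.
x(14) = -1 + Σ Δx = 393.5 m.

393.5 m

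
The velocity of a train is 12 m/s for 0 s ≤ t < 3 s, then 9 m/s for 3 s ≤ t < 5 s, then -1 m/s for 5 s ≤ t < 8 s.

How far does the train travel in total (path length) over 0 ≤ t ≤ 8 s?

57 m

Distance (not displacement) is the total path length: add the absolute areas under v-t.
0–3 s: |12| × 3 = 36 m
3–5 s: |9| × 2 = 18 m
5–8 s: |-1| × 3 = 3 m
Total distance = 57 m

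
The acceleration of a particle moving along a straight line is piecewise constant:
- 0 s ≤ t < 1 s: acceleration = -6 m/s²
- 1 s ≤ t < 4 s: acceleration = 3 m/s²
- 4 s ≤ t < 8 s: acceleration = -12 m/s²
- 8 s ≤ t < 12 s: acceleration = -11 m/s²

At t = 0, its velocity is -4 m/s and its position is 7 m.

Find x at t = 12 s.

-400.5 m

On each constant-a segment, Δv = aΔt and Δx = v₀Δt + ½aΔt²; chain segment to segment.
0–1 s: v starts -4 m/s; Δx = -4·1 + ½·-6·1² = -7 m; v ends -10 m/s.
1–4 s: v starts -10 m/s; Δx = -10·3 + ½·3·3² = -16.5 m; v ends -1 m/s.
4–8 s: v starts -1 m/s; Δx = -1·4 + ½·-12·4² = -100 m; v ends -49 m/s.
8–12 s: v starts -49 m/s; Δx = -49·4 + ½·-11·4² = -284 m; v ends -93 m/s.
x(12) = 7 + Σ Δx = -400.5 m.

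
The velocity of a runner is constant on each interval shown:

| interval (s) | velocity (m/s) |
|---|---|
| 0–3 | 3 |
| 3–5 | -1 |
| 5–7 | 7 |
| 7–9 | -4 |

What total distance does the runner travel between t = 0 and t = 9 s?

33 m

Total distance travelled is ∫|v| dt — sum the magnitudes of each area piece.
0–3 s: |3| × 3 = 9 m
3–5 s: |-1| × 2 = 2 m
5–7 s: |7| × 2 = 14 m
7–9 s: |-4| × 2 = 8 m
Total distance = 33 m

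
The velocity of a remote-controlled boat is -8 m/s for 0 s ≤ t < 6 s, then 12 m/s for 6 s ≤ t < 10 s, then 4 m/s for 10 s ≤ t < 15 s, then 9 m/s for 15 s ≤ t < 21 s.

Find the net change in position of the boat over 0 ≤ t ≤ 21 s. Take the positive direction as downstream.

Displacement is the signed area under the v-t curve.
0–6 s: -8 × 6 = -48 m
6–10 s: 12 × 4 = 48 m
10–15 s: 4 × 5 = 20 m
15–21 s: 9 × 6 = 54 m
Net displacement = 74 m

74 m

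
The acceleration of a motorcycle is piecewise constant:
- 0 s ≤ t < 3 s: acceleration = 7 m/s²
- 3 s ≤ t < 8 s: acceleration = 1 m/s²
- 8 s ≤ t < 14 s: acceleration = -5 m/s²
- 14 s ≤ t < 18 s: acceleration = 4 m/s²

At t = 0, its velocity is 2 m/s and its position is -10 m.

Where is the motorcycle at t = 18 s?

On each constant-a segment, Δv = aΔt and Δx = v₀Δt + ½aΔt²; chain segment to segment.
0–3 s: v starts 2 m/s; Δx = 2·3 + ½·7·3² = 37.5 m; v ends 23 m/s.
3–8 s: v starts 23 m/s; Δx = 23·5 + ½·1·5² = 127.5 m; v ends 28 m/s.
8–14 s: v starts 28 m/s; Δx = 28·6 + ½·-5·6² = 78 m; v ends -2 m/s.
14–18 s: v starts -2 m/s; Δx = -2·4 + ½·4·4² = 24 m; v ends 14 m/s.
x(18) = -10 + Σ Δx = 257 m.

257 m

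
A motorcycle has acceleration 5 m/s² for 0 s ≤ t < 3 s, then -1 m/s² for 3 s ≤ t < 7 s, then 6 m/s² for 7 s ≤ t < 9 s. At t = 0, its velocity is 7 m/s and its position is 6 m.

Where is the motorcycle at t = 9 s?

177.5 m

On each constant-a segment, Δv = aΔt and Δx = v₀Δt + ½aΔt²; chain segment to segment.
0–3 s: v starts 7 m/s; Δx = 7·3 + ½·5·3² = 43.5 m; v ends 22 m/s.
3–7 s: v starts 22 m/s; Δx = 22·4 + ½·-1·4² = 80 m; v ends 18 m/s.
7–9 s: v starts 18 m/s; Δx = 18·2 + ½·6·2² = 48 m; v ends 30 m/s.
x(9) = 6 + Σ Δx = 177.5 m.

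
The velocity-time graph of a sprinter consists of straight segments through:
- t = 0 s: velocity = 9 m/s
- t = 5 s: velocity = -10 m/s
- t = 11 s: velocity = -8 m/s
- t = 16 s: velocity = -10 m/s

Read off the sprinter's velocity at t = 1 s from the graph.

On 0–5 s the graph is linear from 9 to -10 m/s: v(1) = 9 + (-10 − 9)·(1 − 0)/(5 − 0) = 5.2 m/s.

5.2 m/s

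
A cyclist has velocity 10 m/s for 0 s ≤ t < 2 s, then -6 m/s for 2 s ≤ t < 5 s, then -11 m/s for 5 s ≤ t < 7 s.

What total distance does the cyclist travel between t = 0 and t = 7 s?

Total distance travelled is ∫|v| dt — sum the magnitudes of each area piece.
0–2 s: |10| × 2 = 20 m
2–5 s: |-6| × 3 = 18 m
5–7 s: |-11| × 2 = 22 m
Total distance = 60 m

60 m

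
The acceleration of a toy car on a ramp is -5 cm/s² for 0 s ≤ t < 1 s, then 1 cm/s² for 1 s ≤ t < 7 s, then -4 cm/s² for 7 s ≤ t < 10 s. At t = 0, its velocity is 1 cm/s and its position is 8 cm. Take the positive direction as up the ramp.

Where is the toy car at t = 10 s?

-11.5 cm

On each constant-a segment, Δv = aΔt and Δx = v₀Δt + ½aΔt²; chain segment to segment.
0–1 s: v starts 1 cm/s; Δx = 1·1 + ½·-5·1² = -1.5 cm; v ends -4 cm/s.
1–7 s: v starts -4 cm/s; Δx = -4·6 + ½·1·6² = -6 cm; v ends 2 cm/s.
7–10 s: v starts 2 cm/s; Δx = 2·3 + ½·-4·3² = -12 cm; v ends -10 cm/s.
x(10) = 8 + Σ Δx = -11.5 cm.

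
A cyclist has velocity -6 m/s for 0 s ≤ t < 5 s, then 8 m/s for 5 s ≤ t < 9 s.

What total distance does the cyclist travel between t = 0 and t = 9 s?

62 m

Total distance travelled is ∫|v| dt — sum the magnitudes of each area piece.
0–5 s: |-6| × 5 = 30 m
5–9 s: |8| × 4 = 32 m
Total distance = 62 m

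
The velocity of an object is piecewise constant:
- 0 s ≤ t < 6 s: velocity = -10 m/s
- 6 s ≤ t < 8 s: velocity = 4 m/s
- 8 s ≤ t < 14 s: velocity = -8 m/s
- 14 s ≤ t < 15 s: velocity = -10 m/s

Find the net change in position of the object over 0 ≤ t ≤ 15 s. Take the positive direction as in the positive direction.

-110 m

Displacement is the signed area under the v-t curve.
0–6 s: -10 × 6 = -60 m
6–8 s: 4 × 2 = 8 m
8–14 s: -8 × 6 = -48 m
14–15 s: -10 × 1 = -10 m
Net displacement = -110 m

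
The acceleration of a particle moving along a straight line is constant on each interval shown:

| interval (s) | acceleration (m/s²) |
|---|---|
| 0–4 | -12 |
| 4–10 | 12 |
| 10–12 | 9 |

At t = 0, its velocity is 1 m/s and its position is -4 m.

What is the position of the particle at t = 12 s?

-94 m

On each constant-a segment, Δv = aΔt and Δx = v₀Δt + ½aΔt²; chain segment to segment.
0–4 s: v starts 1 m/s; Δx = 1·4 + ½·-12·4² = -92 m; v ends -47 m/s.
4–10 s: v starts -47 m/s; Δx = -47·6 + ½·12·6² = -66 m; v ends 25 m/s.
10–12 s: v starts 25 m/s; Δx = 25·2 + ½·9·2² = 68 m; v ends 43 m/s.
x(12) = -4 + Σ Δx = -94 m.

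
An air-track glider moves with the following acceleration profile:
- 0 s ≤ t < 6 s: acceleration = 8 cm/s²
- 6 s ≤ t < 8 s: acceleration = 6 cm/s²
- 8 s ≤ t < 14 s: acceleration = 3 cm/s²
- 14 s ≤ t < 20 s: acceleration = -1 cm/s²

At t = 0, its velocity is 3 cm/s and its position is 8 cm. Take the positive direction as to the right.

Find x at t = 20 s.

1184 cm

On each constant-a segment, Δv = aΔt and Δx = v₀Δt + ½aΔt²; chain segment to segment.
0–6 s: v starts 3 cm/s; Δx = 3·6 + ½·8·6² = 162 cm; v ends 51 cm/s.
6–8 s: v starts 51 cm/s; Δx = 51·2 + ½·6·2² = 114 cm; v ends 63 cm/s.
8–14 s: v starts 63 cm/s; Δx = 63·6 + ½·3·6² = 432 cm; v ends 81 cm/s.
14–20 s: v starts 81 cm/s; Δx = 81·6 + ½·-1·6² = 468 cm; v ends 75 cm/s.
x(20) = 8 + Σ Δx = 1184 cm.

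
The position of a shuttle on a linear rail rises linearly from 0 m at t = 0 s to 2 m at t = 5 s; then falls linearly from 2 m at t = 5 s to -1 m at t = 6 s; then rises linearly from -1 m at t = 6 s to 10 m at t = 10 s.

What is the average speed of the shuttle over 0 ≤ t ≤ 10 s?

Average speed = (total path length)/(elapsed time); on a piecewise-linear x-t graph the path length is Σ|Δx|.
0–5 s: |Δx| = |2 − 0| = 2 m
5–6 s: |Δx| = |-1 − 2| = 3 m
6–10 s: |Δx| = |10 − -1| = 11 m
Total path = 16 m; average speed = 16/10 = 1.6 m/s.

1.6 m/s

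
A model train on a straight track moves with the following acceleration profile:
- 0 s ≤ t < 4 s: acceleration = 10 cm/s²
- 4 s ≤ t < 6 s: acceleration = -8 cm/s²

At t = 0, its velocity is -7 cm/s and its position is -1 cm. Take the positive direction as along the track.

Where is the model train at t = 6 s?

On each constant-a segment, Δv = aΔt and Δx = v₀Δt + ½aΔt²; chain segment to segment.
0–4 s: v starts -7 cm/s; Δx = -7·4 + ½·10·4² = 52 cm; v ends 33 cm/s.
4–6 s: v starts 33 cm/s; Δx = 33·2 + ½·-8·2² = 50 cm; v ends 17 cm/s.
x(6) = -1 + Σ Δx = 101 cm.

101 cm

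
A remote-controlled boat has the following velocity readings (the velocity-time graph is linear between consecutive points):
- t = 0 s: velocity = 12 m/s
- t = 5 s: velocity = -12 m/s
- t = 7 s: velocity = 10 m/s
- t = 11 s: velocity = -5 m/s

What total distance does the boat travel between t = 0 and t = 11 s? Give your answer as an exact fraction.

1906/33 m

Distance (not displacement) is the total path length: add the absolute areas under v-t.
0–5 s: v = 0 at t = 2.5 s; triangle areas 15 + 15 = 30 m
5–7 s: v = 0 at t = 67/11 s; triangle areas 72/11 + 50/11 = 122/11 m
7–11 s: v = 0 at t = 29/3 s; triangle areas 40/3 + 10/3 = 50/3 m
Total distance = 1906/33 m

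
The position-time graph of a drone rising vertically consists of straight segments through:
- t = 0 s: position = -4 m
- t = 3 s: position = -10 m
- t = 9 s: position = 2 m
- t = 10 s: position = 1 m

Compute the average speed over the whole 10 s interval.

1.9 m/s

Average speed = (total path length)/(elapsed time); on a piecewise-linear x-t graph the path length is Σ|Δx|.
0–3 s: |Δx| = |-10 − -4| = 6 m
3–9 s: |Δx| = |2 − -10| = 12 m
9–10 s: |Δx| = |1 − 2| = 1 m
Total path = 19 m; average speed = 19/10 = 1.9 m/s.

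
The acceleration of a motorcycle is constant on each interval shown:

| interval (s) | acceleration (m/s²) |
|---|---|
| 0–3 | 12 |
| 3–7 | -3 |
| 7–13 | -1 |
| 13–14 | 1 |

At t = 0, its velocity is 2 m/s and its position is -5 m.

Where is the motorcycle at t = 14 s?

341.5 m

On each constant-a segment, Δv = aΔt and Δx = v₀Δt + ½aΔt²; chain segment to segment.
0–3 s: v starts 2 m/s; Δx = 2·3 + ½·12·3² = 60 m; v ends 38 m/s.
3–7 s: v starts 38 m/s; Δx = 38·4 + ½·-3·4² = 128 m; v ends 26 m/s.
7–13 s: v starts 26 m/s; Δx = 26·6 + ½·-1·6² = 138 m; v ends 20 m/s.
13–14 s: v starts 20 m/s; Δx = 20·1 + ½·1·1² = 20.5 m; v ends 21 m/s.
x(14) = -5 + Σ Δx = 341.5 m.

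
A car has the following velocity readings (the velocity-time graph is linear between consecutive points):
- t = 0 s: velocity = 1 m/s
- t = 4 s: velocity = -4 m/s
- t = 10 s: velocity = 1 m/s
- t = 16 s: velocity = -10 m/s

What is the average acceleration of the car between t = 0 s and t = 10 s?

Average acceleration = Δv/Δt = (1 − 1)/(10 − 0) = 0 m/s².

0 m/s²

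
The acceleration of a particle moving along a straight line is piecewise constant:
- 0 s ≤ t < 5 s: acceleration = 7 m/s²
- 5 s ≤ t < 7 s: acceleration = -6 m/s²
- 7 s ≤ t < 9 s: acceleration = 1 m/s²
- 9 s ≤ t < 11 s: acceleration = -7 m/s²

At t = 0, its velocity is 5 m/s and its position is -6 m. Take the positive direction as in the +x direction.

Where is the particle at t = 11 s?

On each constant-a segment, Δv = aΔt and Δx = v₀Δt + ½aΔt²; chain segment to segment.
0–5 s: v starts 5 m/s; Δx = 5·5 + ½·7·5² = 112.5 m; v ends 40 m/s.
5–7 s: v starts 40 m/s; Δx = 40·2 + ½·-6·2² = 68 m; v ends 28 m/s.
7–9 s: v starts 28 m/s; Δx = 28·2 + ½·1·2² = 58 m; v ends 30 m/s.
9–11 s: v starts 30 m/s; Δx = 30·2 + ½·-7·2² = 46 m; v ends 16 m/s.
x(11) = -6 + Σ Δx = 278.5 m.

278.5 m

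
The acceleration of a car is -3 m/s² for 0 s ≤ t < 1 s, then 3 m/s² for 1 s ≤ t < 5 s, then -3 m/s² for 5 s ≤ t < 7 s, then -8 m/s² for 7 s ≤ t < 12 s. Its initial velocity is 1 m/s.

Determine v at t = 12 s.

-36 m/s

Δv equals the area under the a-t graph; then v = v₀ + Δv.
0–1 s: -3 × 1 = -3 m/s
1–5 s: 3 × 4 = 12 m/s
5–7 s: -3 × 2 = -6 m/s
7–12 s: -8 × 5 = -40 m/s
Δv = -37 m/s, so v(12) = 1 + (-37) = -36 m/s.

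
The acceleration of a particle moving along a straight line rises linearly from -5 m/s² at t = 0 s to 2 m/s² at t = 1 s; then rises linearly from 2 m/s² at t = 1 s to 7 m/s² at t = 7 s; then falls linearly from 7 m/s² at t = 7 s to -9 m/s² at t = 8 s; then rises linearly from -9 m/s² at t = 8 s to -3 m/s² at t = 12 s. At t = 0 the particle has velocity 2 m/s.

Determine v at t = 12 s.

2.5 m/s

Δv equals the area under the a-t graph; then v = v₀ + Δv.
0–1 s: ½(-5 + 2)(1) = -1.5 m/s
1–7 s: ½(2 + 7)(6) = 27 m/s
7–8 s: ½(7 + -9)(1) = -1 m/s
8–12 s: ½(-9 + -3)(4) = -24 m/s
Δv = 0.5 m/s, so v(12) = 2 + (0.5) = 2.5 m/s.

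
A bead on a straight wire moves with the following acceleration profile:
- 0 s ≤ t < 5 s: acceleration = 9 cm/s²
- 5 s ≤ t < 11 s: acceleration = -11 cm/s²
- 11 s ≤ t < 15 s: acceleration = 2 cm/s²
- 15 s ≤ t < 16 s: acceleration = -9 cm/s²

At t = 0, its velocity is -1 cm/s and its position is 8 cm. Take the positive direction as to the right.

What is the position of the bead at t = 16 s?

On each constant-a segment, Δv = aΔt and Δx = v₀Δt + ½aΔt²; chain segment to segment.
0–5 s: v starts -1 cm/s; Δx = -1·5 + ½·9·5² = 107.5 cm; v ends 44 cm/s.
5–11 s: v starts 44 cm/s; Δx = 44·6 + ½·-11·6² = 66 cm; v ends -22 cm/s.
11–15 s: v starts -22 cm/s; Δx = -22·4 + ½·2·4² = -72 cm; v ends -14 cm/s.
15–16 s: v starts -14 cm/s; Δx = -14·1 + ½·-9·1² = -18.5 cm; v ends -23 cm/s.
x(16) = 8 + Σ Δx = 91 cm.

91 cm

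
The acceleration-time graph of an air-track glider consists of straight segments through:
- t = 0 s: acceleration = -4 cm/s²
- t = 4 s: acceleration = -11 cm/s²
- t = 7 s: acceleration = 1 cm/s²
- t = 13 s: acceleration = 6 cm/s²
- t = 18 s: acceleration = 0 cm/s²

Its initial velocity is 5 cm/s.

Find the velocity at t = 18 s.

Δv equals the area under the a-t graph; then v = v₀ + Δv.
0–4 s: ½(-4 + -11)(4) = -30 cm/s
4–7 s: ½(-11 + 1)(3) = -15 cm/s
7–13 s: ½(1 + 6)(6) = 21 cm/s
13–18 s: ½(6 + 0)(5) = 15 cm/s
Δv = -9 cm/s, so v(18) = 5 + (-9) = -4 cm/s.

-4 cm/s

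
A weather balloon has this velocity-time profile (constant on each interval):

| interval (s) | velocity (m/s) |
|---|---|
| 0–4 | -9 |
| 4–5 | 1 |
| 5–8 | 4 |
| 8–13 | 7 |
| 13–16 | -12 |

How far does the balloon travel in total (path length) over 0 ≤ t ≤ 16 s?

Total distance travelled is ∫|v| dt — sum the magnitudes of each area piece.
0–4 s: |-9| × 4 = 36 m
4–5 s: |1| × 1 = 1 m
5–8 s: |4| × 3 = 12 m
8–13 s: |7| × 5 = 35 m
13–16 s: |-12| × 3 = 36 m
Total distance = 120 m

120 m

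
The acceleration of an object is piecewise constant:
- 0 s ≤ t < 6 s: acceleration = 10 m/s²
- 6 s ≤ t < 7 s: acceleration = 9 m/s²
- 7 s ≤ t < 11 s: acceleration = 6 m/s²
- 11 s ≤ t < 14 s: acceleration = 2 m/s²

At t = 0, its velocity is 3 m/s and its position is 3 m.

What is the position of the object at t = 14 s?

On each constant-a segment, Δv = aΔt and Δx = v₀Δt + ½aΔt²; chain segment to segment.
0–6 s: v starts 3 m/s; Δx = 3·6 + ½·10·6² = 198 m; v ends 63 m/s.
6–7 s: v starts 63 m/s; Δx = 63·1 + ½·9·1² = 67.5 m; v ends 72 m/s.
7–11 s: v starts 72 m/s; Δx = 72·4 + ½·6·4² = 336 m; v ends 96 m/s.
11–14 s: v starts 96 m/s; Δx = 96·3 + ½·2·3² = 297 m; v ends 102 m/s.
x(14) = 3 + Σ Δx = 901.5 m.

901.5 m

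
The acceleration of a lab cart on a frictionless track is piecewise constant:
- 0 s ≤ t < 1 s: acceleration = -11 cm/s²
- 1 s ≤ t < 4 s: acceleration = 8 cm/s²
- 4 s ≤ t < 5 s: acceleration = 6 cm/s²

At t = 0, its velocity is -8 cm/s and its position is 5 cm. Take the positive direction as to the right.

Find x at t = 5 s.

On each constant-a segment, Δv = aΔt and Δx = v₀Δt + ½aΔt²; chain segment to segment.
0–1 s: v starts -8 cm/s; Δx = -8·1 + ½·-11·1² = -13.5 cm; v ends -19 cm/s.
1–4 s: v starts -19 cm/s; Δx = -19·3 + ½·8·3² = -21 cm; v ends 5 cm/s.
4–5 s: v starts 5 cm/s; Δx = 5·1 + ½·6·1² = 8 cm; v ends 11 cm/s.
x(5) = 5 + Σ Δx = -21.5 cm.

-21.5 cm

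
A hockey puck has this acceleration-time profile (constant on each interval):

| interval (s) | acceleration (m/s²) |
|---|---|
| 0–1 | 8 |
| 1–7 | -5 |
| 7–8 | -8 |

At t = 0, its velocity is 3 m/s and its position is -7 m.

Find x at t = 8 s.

On each constant-a segment, Δv = aΔt and Δx = v₀Δt + ½aΔt²; chain segment to segment.
0–1 s: v starts 3 m/s; Δx = 3·1 + ½·8·1² = 7 m; v ends 11 m/s.
1–7 s: v starts 11 m/s; Δx = 11·6 + ½·-5·6² = -24 m; v ends -19 m/s.
7–8 s: v starts -19 m/s; Δx = -19·1 + ½·-8·1² = -23 m; v ends -27 m/s.
x(8) = -7 + Σ Δx = -47 m.

-47 m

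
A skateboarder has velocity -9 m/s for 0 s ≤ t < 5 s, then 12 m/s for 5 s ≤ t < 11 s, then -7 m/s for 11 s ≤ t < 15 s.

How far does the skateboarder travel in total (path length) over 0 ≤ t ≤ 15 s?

145 m

Total distance travelled is ∫|v| dt — sum the magnitudes of each area piece.
0–5 s: |-9| × 5 = 45 m
5–11 s: |12| × 6 = 72 m
11–15 s: |-7| × 4 = 28 m
Total distance = 145 m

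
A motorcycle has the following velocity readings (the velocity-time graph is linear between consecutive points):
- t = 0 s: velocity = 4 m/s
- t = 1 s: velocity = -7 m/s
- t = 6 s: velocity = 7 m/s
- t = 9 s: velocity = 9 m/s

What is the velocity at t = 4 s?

1.4 m/s

On 1–6 s the graph is linear from -7 to 7 m/s: v(4) = -7 + (7 − -7)·(4 − 1)/(6 − 1) = 1.4 m/s.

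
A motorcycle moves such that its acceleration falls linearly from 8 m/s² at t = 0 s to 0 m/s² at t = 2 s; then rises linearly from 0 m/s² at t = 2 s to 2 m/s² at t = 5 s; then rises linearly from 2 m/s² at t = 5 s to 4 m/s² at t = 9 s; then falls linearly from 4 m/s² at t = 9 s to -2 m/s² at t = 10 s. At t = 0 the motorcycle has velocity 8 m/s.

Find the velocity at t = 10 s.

Δv equals the area under the a-t graph; then v = v₀ + Δv.
0–2 s: ½(8 + 0)(2) = 8 m/s
2–5 s: ½(0 + 2)(3) = 3 m/s
5–9 s: ½(2 + 4)(4) = 12 m/s
9–10 s: ½(4 + -2)(1) = 1 m/s
Δv = 24 m/s, so v(10) = 8 + (24) = 32 m/s.

32 m/s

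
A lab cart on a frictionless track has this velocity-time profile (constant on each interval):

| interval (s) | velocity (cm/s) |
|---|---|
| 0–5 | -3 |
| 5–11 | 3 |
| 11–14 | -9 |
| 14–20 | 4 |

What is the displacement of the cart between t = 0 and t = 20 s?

Net displacement equals the area under the velocity-time graph (areas below the axis count negative).
0–5 s: -3 × 5 = -15 cm
5–11 s: 3 × 6 = 18 cm
11–14 s: -9 × 3 = -27 cm
14–20 s: 4 × 6 = 24 cm
Net displacement = 0 cm

0 cm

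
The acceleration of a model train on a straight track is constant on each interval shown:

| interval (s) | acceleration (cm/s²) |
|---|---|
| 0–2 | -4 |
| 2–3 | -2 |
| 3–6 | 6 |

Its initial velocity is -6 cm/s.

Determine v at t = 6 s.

2 cm/s

Δv equals the area under the a-t graph; then v = v₀ + Δv.
0–2 s: -4 × 2 = -8 cm/s
2–3 s: -2 × 1 = -2 cm/s
3–6 s: 6 × 3 = 18 cm/s
Δv = 8 cm/s, so v(6) = -6 + (8) = 2 cm/s.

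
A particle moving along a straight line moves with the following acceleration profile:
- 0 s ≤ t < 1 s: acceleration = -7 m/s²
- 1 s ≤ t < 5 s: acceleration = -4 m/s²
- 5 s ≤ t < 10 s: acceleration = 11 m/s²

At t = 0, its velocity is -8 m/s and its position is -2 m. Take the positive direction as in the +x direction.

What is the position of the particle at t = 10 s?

On each constant-a segment, Δv = aΔt and Δx = v₀Δt + ½aΔt²; chain segment to segment.
0–1 s: v starts -8 m/s; Δx = -8·1 + ½·-7·1² = -11.5 m; v ends -15 m/s.
1–5 s: v starts -15 m/s; Δx = -15·4 + ½·-4·4² = -92 m; v ends -31 m/s.
5–10 s: v starts -31 m/s; Δx = -31·5 + ½·11·5² = -17.5 m; v ends 24 m/s.
x(10) = -2 + Σ Δx = -123 m.

-123 m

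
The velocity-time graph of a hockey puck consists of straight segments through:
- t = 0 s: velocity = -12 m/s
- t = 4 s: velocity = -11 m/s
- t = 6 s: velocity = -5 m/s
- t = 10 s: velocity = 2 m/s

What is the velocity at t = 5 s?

-8 m/s

On 4–6 s the graph is linear from -11 to -5 m/s: v(5) = -11 + (-5 − -11)·(5 − 4)/(6 − 4) = -8 m/s.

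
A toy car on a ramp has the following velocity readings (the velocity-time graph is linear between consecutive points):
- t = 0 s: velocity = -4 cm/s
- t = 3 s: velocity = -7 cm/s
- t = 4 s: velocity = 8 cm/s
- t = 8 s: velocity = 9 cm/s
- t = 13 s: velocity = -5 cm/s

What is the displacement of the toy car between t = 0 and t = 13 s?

28 cm

Net displacement equals the area under the velocity-time graph (areas below the axis count negative).
0–3 s: ½(-4 + -7)(3) = -16.5 cm
3–4 s: ½(-7 + 8)(1) = 0.5 cm
4–8 s: ½(8 + 9)(4) = 34 cm
8–13 s: ½(9 + -5)(5) = 10 cm
Net displacement = 28 cm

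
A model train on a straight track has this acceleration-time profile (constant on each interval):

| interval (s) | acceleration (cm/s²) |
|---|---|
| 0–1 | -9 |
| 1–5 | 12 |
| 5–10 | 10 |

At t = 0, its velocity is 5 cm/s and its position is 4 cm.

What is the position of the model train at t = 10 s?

429.5 cm

On each constant-a segment, Δv = aΔt and Δx = v₀Δt + ½aΔt²; chain segment to segment.
0–1 s: v starts 5 cm/s; Δx = 5·1 + ½·-9·1² = 0.5 cm; v ends -4 cm/s.
1–5 s: v starts -4 cm/s; Δx = -4·4 + ½·12·4² = 80 cm; v ends 44 cm/s.
5–10 s: v starts 44 cm/s; Δx = 44·5 + ½·10·5² = 345 cm; v ends 94 cm/s.
x(10) = 4 + Σ Δx = 429.5 cm.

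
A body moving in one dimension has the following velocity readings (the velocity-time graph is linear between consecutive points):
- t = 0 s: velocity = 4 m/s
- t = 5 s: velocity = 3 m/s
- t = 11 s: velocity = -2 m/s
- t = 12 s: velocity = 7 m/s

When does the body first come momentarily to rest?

v changes sign on 5–11 s (from 3 to -2); the graph is linear there, so v = 0 at t = 5 + (-3)·(11 − 5)/(-2 − 3) = 8.6 s.

t = 8.6 s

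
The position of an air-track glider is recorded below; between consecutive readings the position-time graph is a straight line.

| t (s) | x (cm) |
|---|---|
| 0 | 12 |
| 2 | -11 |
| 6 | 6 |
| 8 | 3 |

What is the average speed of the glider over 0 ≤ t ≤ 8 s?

5.375 cm/s

Average speed = (total path length)/(elapsed time); on a piecewise-linear x-t graph the path length is Σ|Δx|.
0–2 s: |Δx| = |-11 − 12| = 23 cm
2–6 s: |Δx| = |6 − -11| = 17 cm
6–8 s: |Δx| = |3 − 6| = 3 cm
Total path = 43 cm; average speed = 43/8 = 5.375 cm/s.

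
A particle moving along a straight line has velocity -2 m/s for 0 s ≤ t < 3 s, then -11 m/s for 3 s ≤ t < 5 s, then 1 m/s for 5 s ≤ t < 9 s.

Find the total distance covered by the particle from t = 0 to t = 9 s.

32 m

Distance (not displacement) is the total path length: add the absolute areas under v-t.
0–3 s: |-2| × 3 = 6 m
3–5 s: |-11| × 2 = 22 m
5–9 s: |1| × 4 = 4 m
Total distance = 32 m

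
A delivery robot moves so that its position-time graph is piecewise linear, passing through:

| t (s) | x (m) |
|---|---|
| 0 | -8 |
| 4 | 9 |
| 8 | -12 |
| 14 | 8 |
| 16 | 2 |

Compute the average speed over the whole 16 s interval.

4 m/s

Average speed = (total path length)/(elapsed time); on a piecewise-linear x-t graph the path length is Σ|Δx|.
0–4 s: |Δx| = |9 − -8| = 17 m
4–8 s: |Δx| = |-12 − 9| = 21 m
8–14 s: |Δx| = |8 − -12| = 20 m
14–16 s: |Δx| = |2 − 8| = 6 m
Total path = 64 m; average speed = 64/16 = 4 m/s.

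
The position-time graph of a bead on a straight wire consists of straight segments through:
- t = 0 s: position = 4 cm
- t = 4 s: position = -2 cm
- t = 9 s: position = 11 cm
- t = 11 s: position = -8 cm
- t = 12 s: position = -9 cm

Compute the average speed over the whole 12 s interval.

Average speed = (total path length)/(elapsed time); on a piecewise-linear x-t graph the path length is Σ|Δx|.
0–4 s: |Δx| = |-2 − 4| = 6 cm
4–9 s: |Δx| = |11 − -2| = 13 cm
9–11 s: |Δx| = |-8 − 11| = 19 cm
11–12 s: |Δx| = |-9 − -8| = 1 cm
Total path = 39 cm; average speed = 39/12 = 3.25 cm/s.

3.25 cm/s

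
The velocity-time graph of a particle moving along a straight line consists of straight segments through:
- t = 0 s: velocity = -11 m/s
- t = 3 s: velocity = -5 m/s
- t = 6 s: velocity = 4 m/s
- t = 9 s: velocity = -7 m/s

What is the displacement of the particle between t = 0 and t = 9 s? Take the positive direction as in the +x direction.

-30 m

Net displacement equals the area under the velocity-time graph (areas below the axis count negative).
0–3 s: ½(-11 + -5)(3) = -24 m
3–6 s: ½(-5 + 4)(3) = -1.5 m
6–9 s: ½(4 + -7)(3) = -4.5 m
Net displacement = -30 m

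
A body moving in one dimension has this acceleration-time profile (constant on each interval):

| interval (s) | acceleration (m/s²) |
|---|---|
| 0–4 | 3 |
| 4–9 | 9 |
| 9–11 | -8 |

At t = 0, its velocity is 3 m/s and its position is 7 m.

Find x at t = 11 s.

334.5 m

On each constant-a segment, Δv = aΔt and Δx = v₀Δt + ½aΔt²; chain segment to segment.
0–4 s: v starts 3 m/s; Δx = 3·4 + ½·3·4² = 36 m; v ends 15 m/s.
4–9 s: v starts 15 m/s; Δx = 15·5 + ½·9·5² = 187.5 m; v ends 60 m/s.
9–11 s: v starts 60 m/s; Δx = 60·2 + ½·-8·2² = 104 m; v ends 44 m/s.
x(11) = 7 + Σ Δx = 334.5 m.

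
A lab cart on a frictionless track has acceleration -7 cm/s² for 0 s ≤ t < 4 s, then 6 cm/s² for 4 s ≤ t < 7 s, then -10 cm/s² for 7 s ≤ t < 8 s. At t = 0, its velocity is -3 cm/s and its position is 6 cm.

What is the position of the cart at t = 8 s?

On each constant-a segment, Δv = aΔt and Δx = v₀Δt + ½aΔt²; chain segment to segment.
0–4 s: v starts -3 cm/s; Δx = -3·4 + ½·-7·4² = -68 cm; v ends -31 cm/s.
4–7 s: v starts -31 cm/s; Δx = -31·3 + ½·6·3² = -66 cm; v ends -13 cm/s.
7–8 s: v starts -13 cm/s; Δx = -13·1 + ½·-10·1² = -18 cm; v ends -23 cm/s.
x(8) = 6 + Σ Δx = -146 cm.

-146 cm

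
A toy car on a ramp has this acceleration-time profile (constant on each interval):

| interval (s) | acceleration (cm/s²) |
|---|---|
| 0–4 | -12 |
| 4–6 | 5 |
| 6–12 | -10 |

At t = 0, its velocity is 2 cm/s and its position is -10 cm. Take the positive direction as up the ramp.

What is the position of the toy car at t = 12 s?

-576 cm

On each constant-a segment, Δv = aΔt and Δx = v₀Δt + ½aΔt²; chain segment to segment.
0–4 s: v starts 2 cm/s; Δx = 2·4 + ½·-12·4² = -88 cm; v ends -46 cm/s.
4–6 s: v starts -46 cm/s; Δx = -46·2 + ½·5·2² = -82 cm; v ends -36 cm/s.
6–12 s: v starts -36 cm/s; Δx = -36·6 + ½·-10·6² = -396 cm; v ends -96 cm/s.
x(12) = -10 + Σ Δx = -576 cm.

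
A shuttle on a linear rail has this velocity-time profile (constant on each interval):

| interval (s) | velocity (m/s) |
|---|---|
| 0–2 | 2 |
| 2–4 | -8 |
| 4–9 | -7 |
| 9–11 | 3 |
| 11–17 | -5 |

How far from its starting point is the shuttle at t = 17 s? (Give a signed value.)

Displacement is the signed area under the v-t curve.
0–2 s: 2 × 2 = 4 m
2–4 s: -8 × 2 = -16 m
4–9 s: -7 × 5 = -35 m
9–11 s: 3 × 2 = 6 m
11–17 s: -5 × 6 = -30 m
Net displacement = -71 m

-71 m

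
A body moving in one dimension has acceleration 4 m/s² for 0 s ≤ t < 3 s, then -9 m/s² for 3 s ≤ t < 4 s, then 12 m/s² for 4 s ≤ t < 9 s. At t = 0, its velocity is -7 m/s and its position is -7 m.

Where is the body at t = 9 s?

On each constant-a segment, Δv = aΔt and Δx = v₀Δt + ½aΔt²; chain segment to segment.
0–3 s: v starts -7 m/s; Δx = -7·3 + ½·4·3² = -3 m; v ends 5 m/s.
3–4 s: v starts 5 m/s; Δx = 5·1 + ½·-9·1² = 0.5 m; v ends -4 m/s.
4–9 s: v starts -4 m/s; Δx = -4·5 + ½·12·5² = 130 m; v ends 56 m/s.
x(9) = -7 + Σ Δx = 120.5 m.

120.5 m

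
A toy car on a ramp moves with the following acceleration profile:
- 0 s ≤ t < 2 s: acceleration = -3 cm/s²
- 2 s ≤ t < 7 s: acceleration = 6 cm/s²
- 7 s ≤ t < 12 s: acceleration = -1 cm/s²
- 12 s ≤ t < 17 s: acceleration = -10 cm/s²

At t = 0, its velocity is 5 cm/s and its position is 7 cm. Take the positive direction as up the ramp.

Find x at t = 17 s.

On each constant-a segment, Δv = aΔt and Δx = v₀Δt + ½aΔt²; chain segment to segment.
0–2 s: v starts 5 cm/s; Δx = 5·2 + ½·-3·2² = 4 cm; v ends -1 cm/s.
2–7 s: v starts -1 cm/s; Δx = -1·5 + ½·6·5² = 70 cm; v ends 29 cm/s.
7–12 s: v starts 29 cm/s; Δx = 29·5 + ½·-1·5² = 132.5 cm; v ends 24 cm/s.
12–17 s: v starts 24 cm/s; Δx = 24·5 + ½·-10·5² = -5 cm; v ends -26 cm/s.
x(17) = 7 + Σ Δx = 208.5 cm.

208.5 cm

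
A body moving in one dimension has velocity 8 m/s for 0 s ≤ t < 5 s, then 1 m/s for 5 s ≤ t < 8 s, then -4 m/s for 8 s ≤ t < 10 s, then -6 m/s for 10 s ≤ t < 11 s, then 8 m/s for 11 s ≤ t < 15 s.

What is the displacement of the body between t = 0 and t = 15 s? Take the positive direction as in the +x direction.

Net displacement equals the area under the velocity-time graph (areas below the axis count negative).
0–5 s: 8 × 5 = 40 m
5–8 s: 1 × 3 = 3 m
8–10 s: -4 × 2 = -8 m
10–11 s: -6 × 1 = -6 m
11–15 s: 8 × 4 = 32 m
Net displacement = 61 m

61 m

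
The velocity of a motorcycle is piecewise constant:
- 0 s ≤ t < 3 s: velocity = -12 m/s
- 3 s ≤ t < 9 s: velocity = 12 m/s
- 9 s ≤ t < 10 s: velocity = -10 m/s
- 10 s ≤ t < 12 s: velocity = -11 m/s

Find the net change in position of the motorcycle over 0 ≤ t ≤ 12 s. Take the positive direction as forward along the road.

Displacement is the signed area under the v-t curve.
0–3 s: -12 × 3 = -36 m
3–9 s: 12 × 6 = 72 m
9–10 s: -10 × 1 = -10 m
10–12 s: -11 × 2 = -22 m
Net displacement = 4 m

4 m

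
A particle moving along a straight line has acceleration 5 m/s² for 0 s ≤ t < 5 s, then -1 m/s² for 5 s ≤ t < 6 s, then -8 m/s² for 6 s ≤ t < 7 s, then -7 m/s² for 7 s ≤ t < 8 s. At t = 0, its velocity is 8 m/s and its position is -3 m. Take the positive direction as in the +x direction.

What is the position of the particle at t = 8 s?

180.5 m

On each constant-a segment, Δv = aΔt and Δx = v₀Δt + ½aΔt²; chain segment to segment.
0–5 s: v starts 8 m/s; Δx = 8·5 + ½·5·5² = 102.5 m; v ends 33 m/s.
5–6 s: v starts 33 m/s; Δx = 33·1 + ½·-1·1² = 32.5 m; v ends 32 m/s.
6–7 s: v starts 32 m/s; Δx = 32·1 + ½·-8·1² = 28 m; v ends 24 m/s.
7–8 s: v starts 24 m/s; Δx = 24·1 + ½·-7·1² = 20.5 m; v ends 17 m/s.
x(8) = -3 + Σ Δx = 180.5 m.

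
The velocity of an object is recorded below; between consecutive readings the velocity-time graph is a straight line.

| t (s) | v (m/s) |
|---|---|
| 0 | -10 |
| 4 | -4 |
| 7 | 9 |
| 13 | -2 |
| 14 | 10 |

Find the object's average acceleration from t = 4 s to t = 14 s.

Average acceleration = Δv/Δt = (10 − -4)/(14 − 4) = 1.4 m/s².

1.4 m/s²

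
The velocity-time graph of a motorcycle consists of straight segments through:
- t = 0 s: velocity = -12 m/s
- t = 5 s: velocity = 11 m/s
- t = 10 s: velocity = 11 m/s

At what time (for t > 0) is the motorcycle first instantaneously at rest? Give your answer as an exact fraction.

t = 60/23 s

v changes sign on 0–5 s (from -12 to 11); the graph is linear there, so v = 0 at t = 0 + (12)·(5 − 0)/(11 − -12) = 60/23 s.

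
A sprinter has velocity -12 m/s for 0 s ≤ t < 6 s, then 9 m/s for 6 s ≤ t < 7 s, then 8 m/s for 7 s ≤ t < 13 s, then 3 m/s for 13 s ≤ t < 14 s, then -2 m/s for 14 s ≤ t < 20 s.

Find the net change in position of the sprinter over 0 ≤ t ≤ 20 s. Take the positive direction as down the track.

Net displacement equals the area under the velocity-time graph (areas below the axis count negative).
0–6 s: -12 × 6 = -72 m
6–7 s: 9 × 1 = 9 m
7–13 s: 8 × 6 = 48 m
13–14 s: 3 × 1 = 3 m
14–20 s: -2 × 6 = -12 m
Net displacement = -24 m

-24 m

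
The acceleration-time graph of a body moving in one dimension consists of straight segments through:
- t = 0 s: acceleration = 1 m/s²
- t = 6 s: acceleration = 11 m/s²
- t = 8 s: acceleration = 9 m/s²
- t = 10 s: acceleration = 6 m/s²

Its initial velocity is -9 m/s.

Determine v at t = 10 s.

62 m/s

Δv equals the area under the a-t graph; then v = v₀ + Δv.
0–6 s: ½(1 + 11)(6) = 36 m/s
6–8 s: ½(11 + 9)(2) = 20 m/s
8–10 s: ½(9 + 6)(2) = 15 m/s
Δv = 71 m/s, so v(10) = -9 + (71) = 62 m/s.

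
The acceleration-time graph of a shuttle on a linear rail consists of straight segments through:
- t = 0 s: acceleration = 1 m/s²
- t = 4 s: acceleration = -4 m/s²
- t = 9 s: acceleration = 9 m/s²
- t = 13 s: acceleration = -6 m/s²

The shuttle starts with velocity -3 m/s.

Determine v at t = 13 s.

Δv equals the area under the a-t graph; then v = v₀ + Δv.
0–4 s: ½(1 + -4)(4) = -6 m/s
4–9 s: ½(-4 + 9)(5) = 12.5 m/s
9–13 s: ½(9 + -6)(4) = 6 m/s
Δv = 12.5 m/s, so v(13) = -3 + (12.5) = 9.5 m/s.

9.5 m/s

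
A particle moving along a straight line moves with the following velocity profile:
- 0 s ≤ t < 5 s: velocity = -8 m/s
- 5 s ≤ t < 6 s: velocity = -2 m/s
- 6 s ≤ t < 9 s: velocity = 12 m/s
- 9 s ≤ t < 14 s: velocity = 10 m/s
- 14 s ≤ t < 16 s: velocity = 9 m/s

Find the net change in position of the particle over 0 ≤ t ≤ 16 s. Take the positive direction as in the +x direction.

Displacement is the signed area under the v-t curve.
0–5 s: -8 × 5 = -40 m
5–6 s: -2 × 1 = -2 m
6–9 s: 12 × 3 = 36 m
9–14 s: 10 × 5 = 50 m
14–16 s: 9 × 2 = 18 m
Net displacement = 62 m

62 m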